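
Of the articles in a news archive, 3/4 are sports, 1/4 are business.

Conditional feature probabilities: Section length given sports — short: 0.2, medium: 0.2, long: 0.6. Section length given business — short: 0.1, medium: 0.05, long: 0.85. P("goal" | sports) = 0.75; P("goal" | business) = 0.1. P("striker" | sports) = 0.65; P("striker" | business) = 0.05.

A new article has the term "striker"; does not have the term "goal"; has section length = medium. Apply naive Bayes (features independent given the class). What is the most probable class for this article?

sports: 0.75 × 0.2 × (1−0.75) × 0.65 = 0.024375
business: 0.25 × 0.05 × (1−0.1) × 0.05 = 0.0005625
Highest score → sports.

sports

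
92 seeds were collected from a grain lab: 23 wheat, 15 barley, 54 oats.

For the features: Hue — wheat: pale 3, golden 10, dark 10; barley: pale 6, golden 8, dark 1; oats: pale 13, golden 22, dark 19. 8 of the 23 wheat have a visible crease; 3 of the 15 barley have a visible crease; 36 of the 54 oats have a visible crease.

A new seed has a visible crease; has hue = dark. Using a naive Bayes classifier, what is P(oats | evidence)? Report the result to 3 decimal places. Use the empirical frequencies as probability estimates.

0.775

wheat: (23/92) × (10/23) × (8/23) ≈ 0.0378072
barley: (15/92) × (1/15) × (3/15) ≈ 0.00217391
oats: (54/92) × (19/54) × (36/54) ≈ 0.137681
P(oats | x) = 0.137681 / 0.17766211 ≈ 0.775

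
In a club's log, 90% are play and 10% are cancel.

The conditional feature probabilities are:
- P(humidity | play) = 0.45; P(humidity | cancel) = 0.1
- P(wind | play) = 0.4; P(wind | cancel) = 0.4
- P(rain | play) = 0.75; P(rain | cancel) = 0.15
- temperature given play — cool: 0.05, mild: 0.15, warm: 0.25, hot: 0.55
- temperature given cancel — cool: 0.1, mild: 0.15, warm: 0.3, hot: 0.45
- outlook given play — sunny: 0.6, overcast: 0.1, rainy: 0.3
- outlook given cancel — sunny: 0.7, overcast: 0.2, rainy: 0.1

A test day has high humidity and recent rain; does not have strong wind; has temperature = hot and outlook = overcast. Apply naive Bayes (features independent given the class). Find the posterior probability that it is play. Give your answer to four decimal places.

0.9920

play: 0.9 × 0.45 × (1−0.4) × 0.75 × 0.55 × 0.1 = 0.01002375
cancel: 0.1 × 0.1 × (1−0.4) × 0.15 × 0.45 × 0.2 = 0.000081
P(play | x) = 0.01002375 / 0.01010475 ≈ 0.9920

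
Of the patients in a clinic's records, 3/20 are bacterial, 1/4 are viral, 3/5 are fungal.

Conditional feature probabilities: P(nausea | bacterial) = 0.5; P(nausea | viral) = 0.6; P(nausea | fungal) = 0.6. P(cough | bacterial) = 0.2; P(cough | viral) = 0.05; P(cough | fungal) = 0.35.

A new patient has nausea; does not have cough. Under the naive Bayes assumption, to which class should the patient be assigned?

bacterial: 0.15 × 0.5 × (1−0.2) = 0.06
viral: 0.25 × 0.6 × (1−0.05) = 0.1425
fungal: 0.6 × 0.6 × (1−0.35) = 0.234
Highest score → fungal.

fungal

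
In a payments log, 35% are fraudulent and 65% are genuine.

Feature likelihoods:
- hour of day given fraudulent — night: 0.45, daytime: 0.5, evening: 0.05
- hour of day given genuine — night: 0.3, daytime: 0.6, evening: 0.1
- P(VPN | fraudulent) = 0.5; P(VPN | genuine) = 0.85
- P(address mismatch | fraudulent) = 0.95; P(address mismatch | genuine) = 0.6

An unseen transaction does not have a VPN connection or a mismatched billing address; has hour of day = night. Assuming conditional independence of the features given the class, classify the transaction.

genuine

fraudulent: 0.35 × 0.45 × (1−0.5) × (1−0.95) = 0.0039375
genuine: 0.65 × 0.3 × (1−0.85) × (1−0.6) = 0.0117
Highest score → genuine.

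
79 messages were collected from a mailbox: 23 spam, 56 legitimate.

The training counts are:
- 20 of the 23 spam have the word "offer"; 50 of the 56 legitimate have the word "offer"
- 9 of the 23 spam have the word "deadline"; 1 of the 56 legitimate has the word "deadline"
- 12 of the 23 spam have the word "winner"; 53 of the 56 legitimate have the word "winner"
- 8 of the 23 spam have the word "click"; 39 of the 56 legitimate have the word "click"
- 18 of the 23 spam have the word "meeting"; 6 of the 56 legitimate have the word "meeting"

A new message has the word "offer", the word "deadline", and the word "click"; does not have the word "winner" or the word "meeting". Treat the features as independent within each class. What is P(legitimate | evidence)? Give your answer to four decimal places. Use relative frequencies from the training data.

0.0951

spam: (23/79) × (20/23) × (9/23) × (11/23) × (8/23) × (5/23) ≈ 0.0035825
legitimate: (56/79) × (50/56) × (1/56) × (3/56) × (39/56) × (50/56) ≈ 0.000376484
P(legitimate | x) = 0.000376484 / 0.003958984 ≈ 0.0951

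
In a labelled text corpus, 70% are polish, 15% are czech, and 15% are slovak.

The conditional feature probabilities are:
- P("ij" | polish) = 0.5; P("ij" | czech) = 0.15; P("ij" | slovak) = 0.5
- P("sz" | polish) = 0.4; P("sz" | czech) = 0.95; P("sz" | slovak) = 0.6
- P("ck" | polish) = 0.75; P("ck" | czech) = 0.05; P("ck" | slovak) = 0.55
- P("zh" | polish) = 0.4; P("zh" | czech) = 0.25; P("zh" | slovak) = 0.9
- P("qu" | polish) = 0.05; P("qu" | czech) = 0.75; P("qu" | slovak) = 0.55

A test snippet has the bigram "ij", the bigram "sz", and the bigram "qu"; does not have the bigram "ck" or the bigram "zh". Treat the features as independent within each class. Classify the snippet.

polish: 0.7 × 0.5 × 0.4 × (1−0.75) × (1−0.4) × 0.05 = 0.00105
czech: 0.15 × 0.15 × 0.95 × (1−0.05) × (1−0.25) × 0.75 = 0.011422265625
slovak: 0.15 × 0.5 × 0.6 × (1−0.55) × (1−0.9) × 0.55 = 0.00111375
Highest score → czech.

czech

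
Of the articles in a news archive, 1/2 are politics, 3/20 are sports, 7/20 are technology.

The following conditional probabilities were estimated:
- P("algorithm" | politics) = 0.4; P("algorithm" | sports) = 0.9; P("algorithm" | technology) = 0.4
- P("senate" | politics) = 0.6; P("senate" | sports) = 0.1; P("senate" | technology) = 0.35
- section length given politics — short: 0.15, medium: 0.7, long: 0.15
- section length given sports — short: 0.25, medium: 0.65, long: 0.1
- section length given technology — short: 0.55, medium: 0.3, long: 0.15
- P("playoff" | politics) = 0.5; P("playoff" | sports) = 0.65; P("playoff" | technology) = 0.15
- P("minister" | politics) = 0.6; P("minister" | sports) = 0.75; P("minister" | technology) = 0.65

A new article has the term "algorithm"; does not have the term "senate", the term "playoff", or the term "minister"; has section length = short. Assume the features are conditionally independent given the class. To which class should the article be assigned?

politics: 0.5 × 0.4 × (1−0.6) × 0.15 × (1−0.5) × (1−0.6) = 0.0024
sports: 0.15 × 0.9 × (1−0.1) × 0.25 × (1−0.65) × (1−0.75) = 0.0026578125
technology: 0.35 × 0.4 × (1−0.35) × 0.55 × (1−0.15) × (1−0.65) = 0.014889875
Highest score → technology.

technology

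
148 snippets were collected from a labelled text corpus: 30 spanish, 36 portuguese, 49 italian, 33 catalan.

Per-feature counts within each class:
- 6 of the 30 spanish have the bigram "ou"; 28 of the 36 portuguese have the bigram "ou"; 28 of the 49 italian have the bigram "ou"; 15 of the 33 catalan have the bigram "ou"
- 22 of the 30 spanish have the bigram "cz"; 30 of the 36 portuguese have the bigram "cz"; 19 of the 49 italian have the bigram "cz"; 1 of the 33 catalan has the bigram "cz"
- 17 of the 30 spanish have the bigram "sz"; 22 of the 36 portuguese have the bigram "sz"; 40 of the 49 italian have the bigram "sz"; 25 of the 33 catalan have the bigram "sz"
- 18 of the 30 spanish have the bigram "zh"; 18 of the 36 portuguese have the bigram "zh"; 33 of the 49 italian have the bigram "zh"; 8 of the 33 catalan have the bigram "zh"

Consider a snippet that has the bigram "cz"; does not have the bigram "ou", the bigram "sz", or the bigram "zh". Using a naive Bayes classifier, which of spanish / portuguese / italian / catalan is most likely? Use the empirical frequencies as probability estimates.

spanish: (30/148) × (24/30) × (22/30) × (13/30) × (12/30) ≈ 0.0206126
portuguese: (36/148) × (8/36) × (30/36) × (14/36) × (18/36) ≈ 0.00875876
italian: (49/148) × (21/49) × (19/49) × (9/49) × (16/49) ≈ 0.00329978
catalan: (33/148) × (18/33) × (1/33) × (8/33) × (25/33) ≈ 0.00067686
Highest score → spanish.

spanish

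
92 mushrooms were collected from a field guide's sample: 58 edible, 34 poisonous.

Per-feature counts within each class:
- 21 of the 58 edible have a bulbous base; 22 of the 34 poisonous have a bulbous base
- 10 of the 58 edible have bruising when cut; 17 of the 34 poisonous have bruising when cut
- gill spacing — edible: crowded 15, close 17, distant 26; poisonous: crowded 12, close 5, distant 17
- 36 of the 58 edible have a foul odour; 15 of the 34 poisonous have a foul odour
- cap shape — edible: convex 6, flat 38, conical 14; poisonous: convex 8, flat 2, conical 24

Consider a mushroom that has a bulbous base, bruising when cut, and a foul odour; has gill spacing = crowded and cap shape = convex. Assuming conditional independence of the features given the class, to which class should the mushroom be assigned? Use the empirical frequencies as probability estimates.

poisonous

edible: (58/92) × (21/58) × (10/58) × (15/58) × (36/58) × (6/58) ≈ 0.000653528
poisonous: (34/92) × (22/34) × (17/34) × (12/34) × (15/34) × (8/34) ≈ 0.00438057
Highest score → poisonous.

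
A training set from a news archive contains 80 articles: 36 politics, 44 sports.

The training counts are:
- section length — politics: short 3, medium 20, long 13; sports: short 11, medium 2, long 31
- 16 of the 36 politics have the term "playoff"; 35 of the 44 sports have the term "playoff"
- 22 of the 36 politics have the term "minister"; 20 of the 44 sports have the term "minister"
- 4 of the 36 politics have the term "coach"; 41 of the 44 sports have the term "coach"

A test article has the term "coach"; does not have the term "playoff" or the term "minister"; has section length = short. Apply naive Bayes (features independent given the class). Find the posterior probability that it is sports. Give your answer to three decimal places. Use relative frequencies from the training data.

politics: (36/80) × (3/36) × (20/36) × (14/36) × (4/36) ≈ 0.000900206
sports: (44/80) × (11/44) × (9/44) × (24/44) × (41/44) ≈ 0.0142949
P(sports | x) = 0.0142949 / 0.015195106 ≈ 0.941

0.941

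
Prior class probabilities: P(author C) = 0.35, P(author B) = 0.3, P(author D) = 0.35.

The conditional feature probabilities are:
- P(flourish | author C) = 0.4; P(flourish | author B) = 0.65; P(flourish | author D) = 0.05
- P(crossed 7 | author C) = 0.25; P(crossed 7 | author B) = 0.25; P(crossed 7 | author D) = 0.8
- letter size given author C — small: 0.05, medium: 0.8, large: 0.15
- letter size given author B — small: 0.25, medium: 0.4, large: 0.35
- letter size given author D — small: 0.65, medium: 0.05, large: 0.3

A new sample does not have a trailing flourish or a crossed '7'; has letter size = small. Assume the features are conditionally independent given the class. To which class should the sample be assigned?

author C: 0.35 × (1−0.4) × (1−0.25) × 0.05 = 0.007875
author B: 0.3 × (1−0.65) × (1−0.25) × 0.25 = 0.0196875
author D: 0.35 × (1−0.05) × (1−0.8) × 0.65 = 0.043225
Highest score → author D.

author D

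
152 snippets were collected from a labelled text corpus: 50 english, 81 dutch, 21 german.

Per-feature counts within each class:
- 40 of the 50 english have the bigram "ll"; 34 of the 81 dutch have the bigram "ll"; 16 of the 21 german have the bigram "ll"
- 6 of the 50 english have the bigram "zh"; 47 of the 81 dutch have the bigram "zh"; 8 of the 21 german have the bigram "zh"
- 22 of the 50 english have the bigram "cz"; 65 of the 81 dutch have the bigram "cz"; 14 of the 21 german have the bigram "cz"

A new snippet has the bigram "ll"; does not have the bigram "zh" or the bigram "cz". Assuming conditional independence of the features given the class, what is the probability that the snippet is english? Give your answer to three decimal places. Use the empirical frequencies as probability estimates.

english: (50/152) × (40/50) × (44/50) × (28/50) ≈ 0.129684
dutch: (81/152) × (34/81) × (34/81) × (16/81) ≈ 0.0185466
german: (21/152) × (16/21) × (13/21) × (7/21) ≈ 0.021721
P(english | x) = 0.129684 / 0.1699516 ≈ 0.763

0.763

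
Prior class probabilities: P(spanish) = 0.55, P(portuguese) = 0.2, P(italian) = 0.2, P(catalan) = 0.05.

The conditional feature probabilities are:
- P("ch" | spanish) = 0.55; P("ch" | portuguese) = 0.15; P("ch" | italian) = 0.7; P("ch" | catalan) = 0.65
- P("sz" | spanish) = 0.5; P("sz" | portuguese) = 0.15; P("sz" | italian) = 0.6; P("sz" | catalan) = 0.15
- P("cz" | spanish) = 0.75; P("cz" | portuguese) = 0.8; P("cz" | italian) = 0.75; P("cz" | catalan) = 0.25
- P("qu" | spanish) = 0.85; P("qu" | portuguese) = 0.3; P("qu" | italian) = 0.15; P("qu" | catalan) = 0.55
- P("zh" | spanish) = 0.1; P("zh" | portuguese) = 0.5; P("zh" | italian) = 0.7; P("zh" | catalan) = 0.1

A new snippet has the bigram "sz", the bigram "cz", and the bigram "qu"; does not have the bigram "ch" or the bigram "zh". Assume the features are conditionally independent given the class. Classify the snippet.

spanish: 0.55 × (1−0.55) × 0.5 × 0.75 × 0.85 × (1−0.1) = 0.0710015625
portuguese: 0.2 × (1−0.15) × 0.15 × 0.8 × 0.3 × (1−0.5) = 0.00306
italian: 0.2 × (1−0.7) × 0.6 × 0.75 × 0.15 × (1−0.7) = 0.001215
catalan: 0.05 × (1−0.65) × 0.15 × 0.25 × 0.55 × (1−0.1) = 0.00032484375
Highest score → spanish.

spanish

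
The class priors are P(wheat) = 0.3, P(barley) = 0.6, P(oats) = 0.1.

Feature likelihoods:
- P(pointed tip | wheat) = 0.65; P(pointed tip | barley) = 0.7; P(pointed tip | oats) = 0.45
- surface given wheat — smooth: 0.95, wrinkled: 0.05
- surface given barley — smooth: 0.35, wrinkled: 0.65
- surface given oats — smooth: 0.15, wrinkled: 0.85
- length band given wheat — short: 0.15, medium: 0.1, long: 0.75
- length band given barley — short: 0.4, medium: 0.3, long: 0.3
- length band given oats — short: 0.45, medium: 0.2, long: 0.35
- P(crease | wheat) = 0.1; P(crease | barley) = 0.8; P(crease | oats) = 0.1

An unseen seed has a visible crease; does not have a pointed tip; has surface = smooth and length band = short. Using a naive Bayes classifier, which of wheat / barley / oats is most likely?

wheat: 0.3 × (1−0.65) × 0.95 × 0.15 × 0.1 = 0.00149625
barley: 0.6 × (1−0.7) × 0.35 × 0.4 × 0.8 = 0.02016
oats: 0.1 × (1−0.45) × 0.15 × 0.45 × 0.1 = 0.00037125
Highest score → barley.

barley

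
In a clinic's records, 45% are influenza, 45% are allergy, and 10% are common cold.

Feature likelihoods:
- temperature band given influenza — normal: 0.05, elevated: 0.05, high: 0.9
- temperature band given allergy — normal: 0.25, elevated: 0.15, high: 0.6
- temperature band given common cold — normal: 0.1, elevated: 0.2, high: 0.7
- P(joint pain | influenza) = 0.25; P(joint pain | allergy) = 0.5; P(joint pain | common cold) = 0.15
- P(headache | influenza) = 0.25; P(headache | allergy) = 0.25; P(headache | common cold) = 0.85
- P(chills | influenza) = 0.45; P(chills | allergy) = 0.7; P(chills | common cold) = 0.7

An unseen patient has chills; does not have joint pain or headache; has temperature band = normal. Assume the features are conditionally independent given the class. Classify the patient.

allergy

influenza: 0.45 × 0.05 × (1−0.25) × (1−0.25) × 0.45 = 0.0056953125
allergy: 0.45 × 0.25 × (1−0.5) × (1−0.25) × 0.7 = 0.02953125
common cold: 0.1 × 0.1 × (1−0.15) × (1−0.85) × 0.7 = 0.0008925
Highest score → allergy.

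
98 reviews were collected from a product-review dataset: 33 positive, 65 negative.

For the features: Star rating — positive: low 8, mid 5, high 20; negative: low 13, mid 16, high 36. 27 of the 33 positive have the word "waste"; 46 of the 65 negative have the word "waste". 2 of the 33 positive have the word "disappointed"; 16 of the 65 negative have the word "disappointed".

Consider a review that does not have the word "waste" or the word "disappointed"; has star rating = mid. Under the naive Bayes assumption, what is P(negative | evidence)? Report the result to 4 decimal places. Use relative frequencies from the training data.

0.8050

positive: (33/98) × (5/33) × (6/33) × (31/33) ≈ 0.00871423
negative: (65/98) × (16/65) × (19/65) × (49/65) ≈ 0.0359763
P(negative | x) = 0.0359763 / 0.04469053 ≈ 0.8050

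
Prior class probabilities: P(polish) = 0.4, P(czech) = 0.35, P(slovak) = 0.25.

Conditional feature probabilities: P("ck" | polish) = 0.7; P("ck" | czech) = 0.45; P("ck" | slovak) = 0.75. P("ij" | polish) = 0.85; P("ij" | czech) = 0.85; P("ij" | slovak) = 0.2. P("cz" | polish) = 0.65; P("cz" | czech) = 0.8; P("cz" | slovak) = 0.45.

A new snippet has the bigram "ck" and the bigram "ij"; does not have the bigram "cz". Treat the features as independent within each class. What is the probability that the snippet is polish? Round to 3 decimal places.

0.637

polish: 0.4 × 0.7 × 0.85 × (1−0.65) = 0.0833
czech: 0.35 × 0.45 × 0.85 × (1−0.8) = 0.026775
slovak: 0.25 × 0.75 × 0.2 × (1−0.45) = 0.020625
P(polish | x) = 0.0833 / 0.1307 ≈ 0.637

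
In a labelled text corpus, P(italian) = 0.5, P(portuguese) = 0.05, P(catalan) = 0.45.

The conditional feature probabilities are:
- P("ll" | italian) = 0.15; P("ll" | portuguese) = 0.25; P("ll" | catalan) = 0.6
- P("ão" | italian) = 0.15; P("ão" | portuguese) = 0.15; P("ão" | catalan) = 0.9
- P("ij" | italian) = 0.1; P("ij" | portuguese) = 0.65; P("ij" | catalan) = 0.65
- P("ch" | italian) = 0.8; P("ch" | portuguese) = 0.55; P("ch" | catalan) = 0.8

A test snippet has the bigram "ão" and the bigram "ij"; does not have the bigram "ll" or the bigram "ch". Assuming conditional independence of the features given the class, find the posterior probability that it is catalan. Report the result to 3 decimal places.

italian: 0.5 × (1−0.15) × 0.15 × 0.1 × (1−0.8) = 0.001275
portuguese: 0.05 × (1−0.25) × 0.15 × 0.65 × (1−0.55) = 0.0016453125
catalan: 0.45 × (1−0.6) × 0.9 × 0.65 × (1−0.8) = 0.02106
P(catalan | x) = 0.02106 / 0.0239803125 ≈ 0.878

0.878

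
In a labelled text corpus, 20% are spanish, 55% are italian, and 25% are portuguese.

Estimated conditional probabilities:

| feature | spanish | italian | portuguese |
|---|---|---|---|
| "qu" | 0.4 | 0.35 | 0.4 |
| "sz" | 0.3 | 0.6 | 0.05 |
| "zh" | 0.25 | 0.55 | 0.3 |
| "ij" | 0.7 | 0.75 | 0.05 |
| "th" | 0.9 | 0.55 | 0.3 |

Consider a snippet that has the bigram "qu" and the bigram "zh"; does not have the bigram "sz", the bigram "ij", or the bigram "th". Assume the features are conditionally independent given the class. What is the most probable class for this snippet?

portuguese

spanish: 0.2 × 0.4 × (1−0.3) × 0.25 × (1−0.7) × (1−0.9) = 0.00042
italian: 0.55 × 0.35 × (1−0.6) × 0.55 × (1−0.75) × (1−0.55) = 0.004764375
portuguese: 0.25 × 0.4 × (1−0.05) × 0.3 × (1−0.05) × (1−0.3) = 0.0189525
Highest score → portuguese.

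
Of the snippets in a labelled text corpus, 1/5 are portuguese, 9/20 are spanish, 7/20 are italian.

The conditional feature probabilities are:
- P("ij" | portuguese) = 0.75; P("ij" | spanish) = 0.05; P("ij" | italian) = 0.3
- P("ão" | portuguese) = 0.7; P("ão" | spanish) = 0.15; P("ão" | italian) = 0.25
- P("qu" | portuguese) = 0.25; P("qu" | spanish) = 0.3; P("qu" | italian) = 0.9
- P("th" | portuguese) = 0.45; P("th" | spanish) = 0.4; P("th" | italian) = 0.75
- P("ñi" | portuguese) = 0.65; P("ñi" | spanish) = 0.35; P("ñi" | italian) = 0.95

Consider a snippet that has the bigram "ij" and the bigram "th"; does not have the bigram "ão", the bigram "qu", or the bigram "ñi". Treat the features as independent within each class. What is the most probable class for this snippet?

portuguese: 0.2 × 0.75 × (1−0.7) × (1−0.25) × 0.45 × (1−0.65) = 0.005315625
spanish: 0.45 × 0.05 × (1−0.15) × (1−0.3) × 0.4 × (1−0.35) = 0.00348075
italian: 0.35 × 0.3 × (1−0.25) × (1−0.9) × 0.75 × (1−0.95) = 0.0002953125
Highest score → portuguese.

portuguese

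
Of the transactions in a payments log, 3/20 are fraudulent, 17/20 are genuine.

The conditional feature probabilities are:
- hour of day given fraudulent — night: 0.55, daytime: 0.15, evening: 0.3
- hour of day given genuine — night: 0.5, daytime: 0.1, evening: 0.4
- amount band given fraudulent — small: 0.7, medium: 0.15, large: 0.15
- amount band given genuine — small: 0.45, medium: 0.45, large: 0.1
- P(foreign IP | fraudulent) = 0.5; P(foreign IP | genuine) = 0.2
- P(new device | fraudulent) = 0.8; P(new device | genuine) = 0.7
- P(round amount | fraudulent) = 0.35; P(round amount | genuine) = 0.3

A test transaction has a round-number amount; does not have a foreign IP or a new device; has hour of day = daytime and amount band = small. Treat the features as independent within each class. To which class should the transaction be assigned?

fraudulent: 0.15 × 0.15 × 0.7 × (1−0.5) × (1−0.8) × 0.35 = 0.00055125
genuine: 0.85 × 0.1 × 0.45 × (1−0.2) × (1−0.7) × 0.3 = 0.002754
Highest score → genuine.

genuine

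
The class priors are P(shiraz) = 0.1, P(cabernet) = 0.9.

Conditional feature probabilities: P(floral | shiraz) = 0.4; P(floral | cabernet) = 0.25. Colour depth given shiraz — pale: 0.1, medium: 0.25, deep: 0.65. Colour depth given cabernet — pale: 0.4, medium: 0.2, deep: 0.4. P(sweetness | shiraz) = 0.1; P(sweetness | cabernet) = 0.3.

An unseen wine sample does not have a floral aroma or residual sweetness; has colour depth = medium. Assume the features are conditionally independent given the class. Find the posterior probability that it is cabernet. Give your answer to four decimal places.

shiraz: 0.1 × (1−0.4) × 0.25 × (1−0.1) = 0.0135
cabernet: 0.9 × (1−0.25) × 0.2 × (1−0.3) = 0.0945
P(cabernet | x) = 0.0945 / 0.108 ≈ 0.8750

0.8750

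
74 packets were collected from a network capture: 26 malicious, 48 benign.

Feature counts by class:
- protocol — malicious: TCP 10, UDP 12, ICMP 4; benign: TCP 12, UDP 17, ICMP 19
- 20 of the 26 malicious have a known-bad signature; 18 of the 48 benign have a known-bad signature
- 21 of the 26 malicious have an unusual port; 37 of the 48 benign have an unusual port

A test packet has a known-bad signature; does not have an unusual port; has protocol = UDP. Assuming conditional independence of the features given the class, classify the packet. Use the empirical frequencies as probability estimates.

malicious: (26/74) × (12/26) × (20/26) × (5/26) ≈ 0.0239885
benign: (48/74) × (17/48) × (18/48) × (11/48) ≈ 0.0197424
Highest score → malicious.

malicious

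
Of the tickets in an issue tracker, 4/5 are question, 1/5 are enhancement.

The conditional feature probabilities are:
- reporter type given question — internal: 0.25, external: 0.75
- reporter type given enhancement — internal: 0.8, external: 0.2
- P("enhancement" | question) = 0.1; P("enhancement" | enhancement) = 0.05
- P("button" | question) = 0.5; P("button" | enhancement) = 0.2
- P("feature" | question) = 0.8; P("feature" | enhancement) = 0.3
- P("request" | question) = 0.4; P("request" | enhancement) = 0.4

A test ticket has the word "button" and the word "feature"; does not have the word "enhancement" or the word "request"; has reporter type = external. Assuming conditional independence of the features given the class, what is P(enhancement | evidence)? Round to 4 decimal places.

0.0104

question: 0.8 × 0.75 × (1−0.1) × 0.5 × 0.8 × (1−0.4) = 0.1296
enhancement: 0.2 × 0.2 × (1−0.05) × 0.2 × 0.3 × (1−0.4) = 0.001368
P(enhancement | x) = 0.001368 / 0.130968 ≈ 0.0104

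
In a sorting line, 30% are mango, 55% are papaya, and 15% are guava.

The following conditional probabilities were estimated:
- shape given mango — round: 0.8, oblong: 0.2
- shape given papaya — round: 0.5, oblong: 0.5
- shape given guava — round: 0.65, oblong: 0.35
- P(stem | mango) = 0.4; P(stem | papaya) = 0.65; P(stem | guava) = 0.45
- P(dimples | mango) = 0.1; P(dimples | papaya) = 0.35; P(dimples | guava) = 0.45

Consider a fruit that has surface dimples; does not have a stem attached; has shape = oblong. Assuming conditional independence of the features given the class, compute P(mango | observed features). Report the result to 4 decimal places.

0.0716

mango: 0.3 × 0.2 × (1−0.4) × 0.1 = 0.0036
papaya: 0.55 × 0.5 × (1−0.65) × 0.35 = 0.0336875
guava: 0.15 × 0.35 × (1−0.45) × 0.45 = 0.01299375
P(mango | x) = 0.0036 / 0.05028125 ≈ 0.0716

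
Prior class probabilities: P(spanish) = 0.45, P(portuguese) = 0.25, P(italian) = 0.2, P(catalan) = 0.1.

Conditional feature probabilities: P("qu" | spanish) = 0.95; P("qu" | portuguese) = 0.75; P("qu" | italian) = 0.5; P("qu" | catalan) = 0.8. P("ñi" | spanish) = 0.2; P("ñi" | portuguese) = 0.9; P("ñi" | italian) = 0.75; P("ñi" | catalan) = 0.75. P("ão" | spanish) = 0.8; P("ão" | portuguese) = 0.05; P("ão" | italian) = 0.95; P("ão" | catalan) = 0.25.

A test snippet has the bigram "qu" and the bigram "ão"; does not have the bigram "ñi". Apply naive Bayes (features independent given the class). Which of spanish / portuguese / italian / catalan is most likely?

spanish: 0.45 × 0.95 × (1−0.2) × 0.8 = 0.2736
portuguese: 0.25 × 0.75 × (1−0.9) × 0.05 = 0.0009375
italian: 0.2 × 0.5 × (1−0.75) × 0.95 = 0.02375
catalan: 0.1 × 0.8 × (1−0.75) × 0.25 = 0.005
Highest score → spanish.

spanish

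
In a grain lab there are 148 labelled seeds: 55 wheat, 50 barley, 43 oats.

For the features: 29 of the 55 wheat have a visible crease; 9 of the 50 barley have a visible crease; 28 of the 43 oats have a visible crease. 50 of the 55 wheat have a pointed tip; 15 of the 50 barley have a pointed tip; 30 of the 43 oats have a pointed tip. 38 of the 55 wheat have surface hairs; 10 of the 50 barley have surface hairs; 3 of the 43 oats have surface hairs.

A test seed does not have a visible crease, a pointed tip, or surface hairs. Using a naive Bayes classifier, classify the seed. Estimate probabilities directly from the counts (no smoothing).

barley

wheat: (55/148) × (26/55) × (5/55) × (17/55) ≈ 0.00493634
barley: (50/148) × (41/50) × (35/50) × (40/50) ≈ 0.155135
oats: (43/148) × (15/43) × (13/43) × (40/43) ≈ 0.0285034
Highest score → barley.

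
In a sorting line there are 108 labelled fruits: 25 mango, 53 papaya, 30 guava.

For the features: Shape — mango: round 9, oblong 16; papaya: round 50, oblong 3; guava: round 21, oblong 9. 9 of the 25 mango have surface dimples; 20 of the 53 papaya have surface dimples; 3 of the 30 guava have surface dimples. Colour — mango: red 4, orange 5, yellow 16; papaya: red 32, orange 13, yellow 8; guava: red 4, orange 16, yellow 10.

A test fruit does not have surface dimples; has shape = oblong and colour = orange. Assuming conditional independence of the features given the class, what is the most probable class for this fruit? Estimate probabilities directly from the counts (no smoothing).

mango: (25/108) × (16/25) × (16/25) × (5/25) ≈ 0.018963
papaya: (53/108) × (3/53) × (33/53) × (13/53) ≈ 0.00424232
guava: (30/108) × (9/30) × (27/30) × (16/30) = 0.04
Highest score → guava.

guava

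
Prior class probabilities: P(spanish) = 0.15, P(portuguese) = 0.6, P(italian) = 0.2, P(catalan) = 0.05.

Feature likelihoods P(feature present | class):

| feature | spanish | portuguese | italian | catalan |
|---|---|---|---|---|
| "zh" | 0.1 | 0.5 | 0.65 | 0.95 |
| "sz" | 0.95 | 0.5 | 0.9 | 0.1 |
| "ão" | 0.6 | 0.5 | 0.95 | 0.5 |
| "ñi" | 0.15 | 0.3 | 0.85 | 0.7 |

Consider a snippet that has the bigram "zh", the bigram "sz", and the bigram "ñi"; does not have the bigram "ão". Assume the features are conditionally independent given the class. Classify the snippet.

spanish: 0.15 × 0.1 × 0.95 × (1−0.6) × 0.15 = 0.000855
portuguese: 0.6 × 0.5 × 0.5 × (1−0.5) × 0.3 = 0.0225
italian: 0.2 × 0.65 × 0.9 × (1−0.95) × 0.85 = 0.0049725
catalan: 0.05 × 0.95 × 0.1 × (1−0.5) × 0.7 = 0.0016625
Highest score → portuguese.

portuguese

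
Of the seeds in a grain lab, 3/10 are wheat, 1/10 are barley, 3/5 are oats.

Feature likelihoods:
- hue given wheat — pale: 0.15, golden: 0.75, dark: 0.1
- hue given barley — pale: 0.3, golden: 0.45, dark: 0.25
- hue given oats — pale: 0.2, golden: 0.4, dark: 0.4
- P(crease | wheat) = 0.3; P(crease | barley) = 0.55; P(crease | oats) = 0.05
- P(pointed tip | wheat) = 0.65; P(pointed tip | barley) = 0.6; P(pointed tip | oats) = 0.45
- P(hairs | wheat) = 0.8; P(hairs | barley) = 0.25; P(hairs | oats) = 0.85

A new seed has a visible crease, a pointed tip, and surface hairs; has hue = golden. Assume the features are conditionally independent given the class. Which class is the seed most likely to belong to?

wheat: 0.3 × 0.75 × 0.3 × 0.65 × 0.8 = 0.0351
barley: 0.1 × 0.45 × 0.55 × 0.6 × 0.25 = 0.0037125
oats: 0.6 × 0.4 × 0.05 × 0.45 × 0.85 = 0.00459
Highest score → wheat.

wheat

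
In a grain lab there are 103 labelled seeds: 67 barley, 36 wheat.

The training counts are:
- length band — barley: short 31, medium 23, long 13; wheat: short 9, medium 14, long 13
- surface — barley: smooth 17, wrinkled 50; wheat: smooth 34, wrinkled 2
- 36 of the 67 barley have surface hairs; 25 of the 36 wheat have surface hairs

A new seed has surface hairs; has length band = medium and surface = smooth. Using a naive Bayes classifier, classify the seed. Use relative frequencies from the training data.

barley: (67/103) × (23/67) × (17/67) × (36/67) ≈ 0.0304433
wheat: (36/103) × (14/36) × (34/36) × (25/36) ≈ 0.0891466
Highest score → wheat.

wheat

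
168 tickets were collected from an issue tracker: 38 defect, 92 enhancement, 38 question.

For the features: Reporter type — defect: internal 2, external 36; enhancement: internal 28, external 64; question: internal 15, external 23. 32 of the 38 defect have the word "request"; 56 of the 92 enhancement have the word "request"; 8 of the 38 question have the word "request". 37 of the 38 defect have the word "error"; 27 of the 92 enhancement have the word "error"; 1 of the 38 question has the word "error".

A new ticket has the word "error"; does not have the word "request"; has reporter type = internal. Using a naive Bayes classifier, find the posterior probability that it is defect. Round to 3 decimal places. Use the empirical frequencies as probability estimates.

defect: (38/168) × (2/38) × (6/38) × (37/38) ≈ 0.00183023
enhancement: (92/168) × (28/92) × (36/92) × (27/92) ≈ 0.0191399
question: (38/168) × (15/38) × (30/38) × (1/38) ≈ 0.00185497
P(defect | x) = 0.00183023 / 0.0228251 ≈ 0.080

0.080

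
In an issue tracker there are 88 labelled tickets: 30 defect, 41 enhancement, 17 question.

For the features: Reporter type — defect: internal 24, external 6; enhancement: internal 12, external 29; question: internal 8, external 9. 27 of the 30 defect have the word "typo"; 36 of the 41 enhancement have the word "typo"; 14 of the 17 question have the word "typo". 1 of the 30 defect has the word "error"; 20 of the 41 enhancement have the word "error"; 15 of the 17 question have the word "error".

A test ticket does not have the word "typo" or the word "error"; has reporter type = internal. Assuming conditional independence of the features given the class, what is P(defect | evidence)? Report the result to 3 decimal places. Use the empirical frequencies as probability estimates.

0.717

defect: (30/88) × (24/30) × (3/30) × (29/30) ≈ 0.0263636
enhancement: (41/88) × (12/41) × (5/41) × (21/41) ≈ 0.00851766
question: (17/88) × (8/17) × (3/17) × (2/17) ≈ 0.00188739
P(defect | x) = 0.0263636 / 0.03676865 ≈ 0.717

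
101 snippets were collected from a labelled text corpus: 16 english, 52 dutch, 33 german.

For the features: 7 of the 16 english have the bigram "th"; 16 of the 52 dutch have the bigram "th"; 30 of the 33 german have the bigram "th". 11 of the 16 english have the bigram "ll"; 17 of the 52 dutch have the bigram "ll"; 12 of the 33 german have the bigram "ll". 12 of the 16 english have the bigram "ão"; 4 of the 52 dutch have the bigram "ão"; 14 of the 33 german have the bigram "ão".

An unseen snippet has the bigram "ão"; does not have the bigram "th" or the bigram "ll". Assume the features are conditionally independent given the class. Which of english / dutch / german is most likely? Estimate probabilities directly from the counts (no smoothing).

english

english: (16/101) × (9/16) × (5/16) × (12/16) ≈ 0.0208849
dutch: (52/101) × (36/52) × (35/52) × (4/52) ≈ 0.0184545
german: (33/101) × (3/33) × (21/33) × (14/33) ≈ 0.00801898
Highest score → english.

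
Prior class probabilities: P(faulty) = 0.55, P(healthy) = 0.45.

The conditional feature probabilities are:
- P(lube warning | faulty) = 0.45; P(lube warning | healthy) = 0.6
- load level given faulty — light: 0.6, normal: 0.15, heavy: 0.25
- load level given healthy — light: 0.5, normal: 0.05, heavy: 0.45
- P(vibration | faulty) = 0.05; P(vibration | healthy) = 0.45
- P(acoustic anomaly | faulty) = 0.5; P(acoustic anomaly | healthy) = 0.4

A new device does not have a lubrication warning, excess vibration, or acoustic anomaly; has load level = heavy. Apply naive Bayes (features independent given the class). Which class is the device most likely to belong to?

faulty: 0.55 × (1−0.45) × 0.25 × (1−0.05) × (1−0.5) = 0.035921875
healthy: 0.45 × (1−0.6) × 0.45 × (1−0.45) × (1−0.4) = 0.02673
Highest score → faulty.

faulty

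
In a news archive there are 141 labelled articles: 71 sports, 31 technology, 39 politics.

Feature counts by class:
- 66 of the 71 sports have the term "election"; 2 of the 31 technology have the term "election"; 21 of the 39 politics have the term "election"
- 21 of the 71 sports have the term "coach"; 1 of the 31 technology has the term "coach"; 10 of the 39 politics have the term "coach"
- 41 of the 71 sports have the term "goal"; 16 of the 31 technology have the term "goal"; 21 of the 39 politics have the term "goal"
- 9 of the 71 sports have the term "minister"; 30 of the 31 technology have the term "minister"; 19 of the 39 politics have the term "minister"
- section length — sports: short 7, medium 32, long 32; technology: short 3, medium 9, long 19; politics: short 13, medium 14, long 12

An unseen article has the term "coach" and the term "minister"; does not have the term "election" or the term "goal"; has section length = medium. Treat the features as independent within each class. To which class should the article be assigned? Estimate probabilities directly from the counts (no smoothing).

sports: (71/141) × (5/71) × (21/71) × (30/71) × (9/71) × (32/71) ≈ 0.000253192
technology: (31/141) × (29/31) × (1/31) × (15/31) × (30/31) × (9/31) ≈ 0.00090196
politics: (39/141) × (18/39) × (10/39) × (18/39) × (19/39) × (14/39) ≈ 0.0026421
Highest score → politics.

politics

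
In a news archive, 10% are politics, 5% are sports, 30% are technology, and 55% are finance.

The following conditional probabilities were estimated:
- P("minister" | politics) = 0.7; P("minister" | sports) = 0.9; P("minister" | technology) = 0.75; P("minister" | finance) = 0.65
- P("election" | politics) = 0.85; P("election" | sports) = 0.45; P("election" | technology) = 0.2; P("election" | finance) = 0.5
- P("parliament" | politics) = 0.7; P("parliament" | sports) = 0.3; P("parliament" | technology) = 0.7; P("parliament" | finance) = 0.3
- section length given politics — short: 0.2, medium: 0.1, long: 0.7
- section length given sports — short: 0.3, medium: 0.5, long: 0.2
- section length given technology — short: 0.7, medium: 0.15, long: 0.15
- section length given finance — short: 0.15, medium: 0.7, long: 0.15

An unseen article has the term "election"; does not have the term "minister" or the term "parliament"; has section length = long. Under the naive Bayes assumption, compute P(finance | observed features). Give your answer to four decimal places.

politics: 0.1 × (1−0.7) × 0.85 × (1−0.7) × 0.7 = 0.005355
sports: 0.05 × (1−0.9) × 0.45 × (1−0.3) × 0.2 = 0.000315
technology: 0.3 × (1−0.75) × 0.2 × (1−0.7) × 0.15 = 0.000675
finance: 0.55 × (1−0.65) × 0.5 × (1−0.3) × 0.15 = 0.01010625
P(finance | x) = 0.01010625 / 0.01645125 ≈ 0.6143

0.6143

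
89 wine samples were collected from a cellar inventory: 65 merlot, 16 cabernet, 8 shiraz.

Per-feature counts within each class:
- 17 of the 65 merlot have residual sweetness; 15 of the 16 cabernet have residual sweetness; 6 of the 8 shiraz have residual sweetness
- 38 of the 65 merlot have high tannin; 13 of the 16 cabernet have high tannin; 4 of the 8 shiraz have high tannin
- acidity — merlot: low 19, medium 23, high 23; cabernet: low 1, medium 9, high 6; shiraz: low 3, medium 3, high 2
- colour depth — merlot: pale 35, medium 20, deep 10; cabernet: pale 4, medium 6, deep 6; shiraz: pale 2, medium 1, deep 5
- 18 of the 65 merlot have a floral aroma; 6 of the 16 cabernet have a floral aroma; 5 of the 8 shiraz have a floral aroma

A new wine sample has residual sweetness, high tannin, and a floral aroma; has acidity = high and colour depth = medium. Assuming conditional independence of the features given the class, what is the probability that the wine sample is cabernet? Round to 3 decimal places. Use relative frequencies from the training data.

0.642

merlot: (65/89) × (17/65) × (38/65) × (23/65) × (20/65) × (18/65) ≈ 0.00336682
cabernet: (16/89) × (15/16) × (13/16) × (6/16) × (6/16) × (6/16) ≈ 0.00722135
shiraz: (8/89) × (6/8) × (4/8) × (2/8) × (1/8) × (5/8) ≈ 0.000658357
P(cabernet | x) = 0.00722135 / 0.011246527 ≈ 0.642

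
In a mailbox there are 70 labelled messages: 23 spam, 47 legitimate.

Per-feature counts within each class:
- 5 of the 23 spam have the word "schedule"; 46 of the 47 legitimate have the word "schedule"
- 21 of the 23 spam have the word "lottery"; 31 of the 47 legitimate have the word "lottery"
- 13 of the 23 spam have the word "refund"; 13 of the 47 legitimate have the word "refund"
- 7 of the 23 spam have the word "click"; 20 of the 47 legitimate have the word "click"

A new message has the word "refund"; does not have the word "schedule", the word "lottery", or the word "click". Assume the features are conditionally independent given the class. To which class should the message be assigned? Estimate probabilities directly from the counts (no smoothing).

spam: (23/70) × (18/23) × (2/23) × (13/23) × (16/23) ≈ 0.00879193
legitimate: (47/70) × (1/47) × (16/47) × (13/47) × (27/47) ≈ 0.000772744
Highest score → spam.

spam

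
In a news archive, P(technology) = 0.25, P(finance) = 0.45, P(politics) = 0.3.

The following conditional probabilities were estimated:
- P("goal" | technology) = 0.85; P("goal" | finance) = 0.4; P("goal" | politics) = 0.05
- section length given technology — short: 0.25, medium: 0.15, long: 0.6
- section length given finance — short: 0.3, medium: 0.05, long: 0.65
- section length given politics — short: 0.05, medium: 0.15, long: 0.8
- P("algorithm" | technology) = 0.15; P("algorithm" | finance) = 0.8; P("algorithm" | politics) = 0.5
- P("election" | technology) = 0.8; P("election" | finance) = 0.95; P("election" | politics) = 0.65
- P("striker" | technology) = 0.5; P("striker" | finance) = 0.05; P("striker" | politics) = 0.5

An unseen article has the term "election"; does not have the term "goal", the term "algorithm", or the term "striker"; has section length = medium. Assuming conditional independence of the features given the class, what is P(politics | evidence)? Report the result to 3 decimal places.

0.615

technology: 0.25 × (1−0.85) × 0.15 × (1−0.15) × 0.8 × (1−0.5) = 0.0019125
finance: 0.45 × (1−0.4) × 0.05 × (1−0.8) × 0.95 × (1−0.05) = 0.00243675
politics: 0.3 × (1−0.05) × 0.15 × (1−0.5) × 0.65 × (1−0.5) = 0.006946875
P(politics | x) = 0.006946875 / 0.011296125 ≈ 0.615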